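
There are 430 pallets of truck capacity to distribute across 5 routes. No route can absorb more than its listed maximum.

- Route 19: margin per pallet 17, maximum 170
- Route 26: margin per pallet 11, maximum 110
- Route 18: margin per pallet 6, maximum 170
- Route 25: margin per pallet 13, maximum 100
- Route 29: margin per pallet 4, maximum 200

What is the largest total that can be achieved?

5700

Rank by margin per pallet: Route 19 17 > Route 25 13 > Route 26 11 > Route 18 6 > Route 29 4.
Route 19: +170 to 170 (cap) — 260 left.
Route 25: +100 to 100 (cap) — 160 left.
Route 26: +110 to 110 (cap) — 50 left.
Only 50 left; Route 18 takes them to reach 50.
Total = 17×170 + 11×110 + 6×50 + 13×100 = 5700.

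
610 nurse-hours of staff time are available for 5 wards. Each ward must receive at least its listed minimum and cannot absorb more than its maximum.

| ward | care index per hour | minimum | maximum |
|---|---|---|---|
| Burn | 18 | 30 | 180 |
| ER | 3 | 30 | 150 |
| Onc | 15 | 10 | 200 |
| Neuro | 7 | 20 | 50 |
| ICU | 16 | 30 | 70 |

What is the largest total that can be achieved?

Meeting every minimum uses 30+30+10+20+30 = 120 nurse-hours, leaving 490.
Order the wards by care index per hour: Burn 18 > ICU 16 > Onc 15 > Neuro 7 > ER 3.
Burn takes 150 more to reach its cap of 180 ; 340 left.
Give ICU 40 more to hit its cap of 70 ; 300 left.
Onc takes 190 more to reach its cap of 200 ; 110 left.
Neuro takes 30 more to reach its cap of 50 ; 80 left.
ER has room for 120 more but only 80 remain, so it gets 110.
Total = 18×180 + 3×110 + 15×200 + 7×50 + 16×70 = 8040.

8040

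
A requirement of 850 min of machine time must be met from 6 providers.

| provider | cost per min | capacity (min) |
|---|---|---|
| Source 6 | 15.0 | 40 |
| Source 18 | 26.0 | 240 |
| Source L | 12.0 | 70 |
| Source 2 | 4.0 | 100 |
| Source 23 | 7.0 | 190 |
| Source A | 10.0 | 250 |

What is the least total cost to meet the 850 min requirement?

Cheapest first:
Take 100 from Source 2 at 4.0 ; need 750 more.
Take 190 from Source 23 at 7.0 ; need 560 more.
Source A (10.0): use full 250 ; 310 min to go.
Source L (12.0): use full 70 ; 240 min to go.
Source 6 at 15.0: take all 40 min ; 200 still needed.
Take 200 from Source 18 at 26.0 to finish.
Cost = 100×4.0 + 190×7.0 + 250×10.0 + 70×12.0 + 40×15.0 + 200×26.0 = 10870.

10870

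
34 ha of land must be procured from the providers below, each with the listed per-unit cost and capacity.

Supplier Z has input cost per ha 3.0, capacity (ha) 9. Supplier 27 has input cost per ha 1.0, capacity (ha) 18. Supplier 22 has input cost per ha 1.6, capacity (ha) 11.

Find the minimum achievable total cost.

50.6

Cheapest first:
Supplier 27 (1.0): use full 18 ; 16 ha to go.
Take 11 from Supplier 22 at 1.6 ; need 5 more.
Supplier Z (3.0): take the remaining 5 ; done.
Cost = 18×1.0 + 11×1.6 + 5×3.0 = 50.6.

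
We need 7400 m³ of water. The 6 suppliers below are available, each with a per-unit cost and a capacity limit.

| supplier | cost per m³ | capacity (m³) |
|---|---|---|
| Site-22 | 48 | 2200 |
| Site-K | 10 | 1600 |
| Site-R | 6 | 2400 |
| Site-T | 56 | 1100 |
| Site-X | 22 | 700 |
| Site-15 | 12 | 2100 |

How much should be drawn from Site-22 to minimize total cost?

600

Cheapest first:
Site-R (6): use full 2400 → 5000 m³ to go.
Take 1600 from Site-K at 10 → need 3400 more.
Site-15 at 12: take all 2100 m³ → 1300 still needed.
Take 700 from Site-X at 22 → need 600 more.
Site-22 (48): take the remaining 600 → done.
Site-T: unused.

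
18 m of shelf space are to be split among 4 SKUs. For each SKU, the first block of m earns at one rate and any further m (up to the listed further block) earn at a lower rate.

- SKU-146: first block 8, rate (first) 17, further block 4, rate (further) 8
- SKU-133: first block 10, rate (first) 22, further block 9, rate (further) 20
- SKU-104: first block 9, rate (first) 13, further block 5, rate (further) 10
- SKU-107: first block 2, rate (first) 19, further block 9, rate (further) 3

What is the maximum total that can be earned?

Rank every tier by rate: SKU-133/tier1 22 > SKU-133/tier2 20 > SKU-107/tier1 19 > SKU-146/tier1 17 > SKU-104/tier1 13 > SKU-104/tier2 10 > SKU-146/tier2 8 > SKU-107/tier2 3.
Fill SKU-133 tier1 block (10 at 22) → 8 left.
8 remain; put them into SKU-133 tier2 at 20.
Total = 22×10 + 20×8 = 380.

380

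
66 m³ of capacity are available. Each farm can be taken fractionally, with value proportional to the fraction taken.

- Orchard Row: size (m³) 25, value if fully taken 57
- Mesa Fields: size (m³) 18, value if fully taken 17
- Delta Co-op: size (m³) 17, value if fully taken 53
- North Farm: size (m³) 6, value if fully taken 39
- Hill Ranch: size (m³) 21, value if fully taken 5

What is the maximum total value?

Sort by value density: North Farm 39/6≈6.5, Delta Co-op 53/17≈3.12, Orchard Row 57/25≈2.28, Mesa Fields 17/18≈0.944, Hill Ranch 5/21≈0.238.
North Farm: take in full, 6 m³ for value 39 → 60 left.
Take all of Delta Co-op (17 m³, value 53) → 43 m³ left.
Orchard Row: take in full, 25 m³ for value 57 → 18 left.
Take all of Mesa Fields (18 m³, value 17) → 0 m³ left.
Total value = 166.

166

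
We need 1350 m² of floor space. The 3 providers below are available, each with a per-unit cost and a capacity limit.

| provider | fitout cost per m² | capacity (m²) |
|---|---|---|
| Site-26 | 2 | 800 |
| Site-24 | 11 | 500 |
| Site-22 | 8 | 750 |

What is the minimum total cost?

Cheapest first:
Site-26 (2): use full 800 → 550 m² to go.
Site-22 at 8: take 550 of its 750 → requirement met.
Site-24: unused.
Cost = 800×2 + 550×8 = 6000.

6000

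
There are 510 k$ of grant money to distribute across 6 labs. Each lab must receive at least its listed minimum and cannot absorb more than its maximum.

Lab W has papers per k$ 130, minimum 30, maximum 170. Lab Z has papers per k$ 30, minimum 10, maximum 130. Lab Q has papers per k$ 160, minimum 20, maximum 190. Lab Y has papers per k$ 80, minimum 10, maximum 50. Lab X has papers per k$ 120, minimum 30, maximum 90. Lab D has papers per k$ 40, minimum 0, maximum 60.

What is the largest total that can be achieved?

Meeting every minimum uses 30+10+20+10+30+0 = 100 k$, leaving 410.
Highest papers per k$ first: Lab Q 160 > Lab W 130 > Lab X 120 > Lab Y 80 > Lab D 40 > Lab Z 30.
Give Lab Q 170 more to hit its cap of 190 ; 240 left.
Give Lab W 140 more to hit its cap of 170 ; 100 left.
Give Lab X 60 more to hit its cap of 90 ; 40 left.
Lab Y: +40 to 50 (cap) ; 0 left.
Total = 130×170 + 30×10 + 160×190 + 80×50 + 120×90 = 67600.

67600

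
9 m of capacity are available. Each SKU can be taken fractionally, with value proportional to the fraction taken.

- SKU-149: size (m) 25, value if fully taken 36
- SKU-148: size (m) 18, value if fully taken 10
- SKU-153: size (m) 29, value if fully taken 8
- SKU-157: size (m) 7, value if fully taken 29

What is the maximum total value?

Best value per unit of size first: SKU-157 29/7≈4.14, SKU-149 36/25≈1.44, SKU-148 10/18≈0.556, SKU-153 8/29≈0.276.
SKU-157: take in full, 7 m for value 29 → 2 left.
Only 2 m remain; take 2/25 of SKU-149 for value 36×2/25 = 2.88.
Total value = 31.88.

31.88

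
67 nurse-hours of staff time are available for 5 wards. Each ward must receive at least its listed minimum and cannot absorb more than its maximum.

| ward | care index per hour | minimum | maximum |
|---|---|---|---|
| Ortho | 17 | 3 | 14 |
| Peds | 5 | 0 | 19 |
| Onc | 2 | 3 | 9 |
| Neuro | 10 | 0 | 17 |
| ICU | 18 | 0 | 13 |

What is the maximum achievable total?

Meeting every minimum uses 3+0+3+0+0 = 6 nurse-hours, leaving 61.
Order the wards by care index per hour: ICU 18 > Ortho 17 > Neuro 10 > Peds 5 > Onc 2.
ICU: +13 to 13 (cap) → 48 left.
Ortho: +11 to 14 (cap) → 37 left.
Neuro takes 17 more to reach its cap of 17 → 20 left.
Peds takes 19 more to reach its cap of 19 → 1 left.
Onc has room for 6 more but only 1 remain, so it gets 4.
Total = 17×14 + 5×19 + 2×4 + 10×17 + 18×13 = 745.

745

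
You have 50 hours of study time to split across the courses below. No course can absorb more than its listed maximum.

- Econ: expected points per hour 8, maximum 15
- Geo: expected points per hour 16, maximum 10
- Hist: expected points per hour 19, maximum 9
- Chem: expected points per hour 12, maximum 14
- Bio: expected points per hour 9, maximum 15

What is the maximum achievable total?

Rank by expected points per hour: Hist 19 > Geo 16 > Chem 12 > Bio 9 > Econ 8.
Hist: +9 to 9 (cap) → 41 left.
Geo: +10 to 10 (cap) → 31 left.
Chem takes 14 to reach its cap of 14 → 17 left.
Bio takes 15 to reach its cap of 15 → 2 left.
Only 2 left; Econ takes them to reach 2.
Total = 8×2 + 16×10 + 19×9 + 12×14 + 9×15 = 650.

650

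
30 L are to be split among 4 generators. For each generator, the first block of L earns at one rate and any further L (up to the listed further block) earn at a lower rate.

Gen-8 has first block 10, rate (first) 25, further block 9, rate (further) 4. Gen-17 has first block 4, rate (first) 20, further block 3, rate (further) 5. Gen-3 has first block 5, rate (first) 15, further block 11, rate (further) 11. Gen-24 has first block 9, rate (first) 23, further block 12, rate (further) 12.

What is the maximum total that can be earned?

Order all 8 blocks by rate: Gen-8/tier1 25 > Gen-24/tier1 23 > Gen-17/tier1 20 > Gen-3/tier1 15 > Gen-24/tier2 12 > Gen-3/tier2 11 > Gen-17/tier2 5 > Gen-8/tier2 4.
Gen-8 tier1 at 25: fill all 10 → 20 left.
Fill Gen-24 tier1 block (9 at 23) → 11 left.
Fill Gen-17 tier1 block (4 at 20) → 7 left.
Fill Gen-3 tier1 block (5 at 15) → 2 left.
Gen-24/tier2: +2 of 12 at 12; pool empty.
Total = 25×10 + 23×9 + 20×4 + 15×5 + 12×2 = 636.

636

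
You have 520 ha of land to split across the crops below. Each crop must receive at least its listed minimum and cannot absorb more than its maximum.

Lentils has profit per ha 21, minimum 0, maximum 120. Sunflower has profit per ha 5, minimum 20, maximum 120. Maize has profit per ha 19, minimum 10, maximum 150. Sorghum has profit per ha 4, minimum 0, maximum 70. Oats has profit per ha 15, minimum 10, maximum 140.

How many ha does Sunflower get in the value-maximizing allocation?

110

Meeting every minimum uses 0+20+10+0+10 = 40 ha, leaving 480.
Order the crops by profit per ha: Lentils 21 > Maize 19 > Oats 15 > Sunflower 5 > Sorghum 4.
Give Lentils 120 more to hit its cap of 120 ; 360 left.
Give Maize 140 more to hit its cap of 150 ; 220 left.
Give Oats 130 more to hit its cap of 140 ; 90 left.
Only 90 left; Sunflower takes them to reach 110.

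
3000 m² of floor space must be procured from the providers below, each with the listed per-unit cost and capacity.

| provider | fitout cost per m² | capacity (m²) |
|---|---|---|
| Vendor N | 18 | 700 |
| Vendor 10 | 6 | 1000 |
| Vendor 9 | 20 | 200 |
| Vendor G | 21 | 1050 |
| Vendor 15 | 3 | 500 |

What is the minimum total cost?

36700

Cheapest first:
Vendor 15 (3): use full 500 → 2500 m² to go.
Vendor 10 (6): use full 1000 → 1500 m² to go.
Take 700 from Vendor N at 18 → need 800 more.
Take 200 from Vendor 9 at 20 → need 600 more.
Vendor G (21): take the remaining 600 → done.
Cost = 500×3 + 1000×6 + 700×18 + 200×20 + 600×21 = 36700.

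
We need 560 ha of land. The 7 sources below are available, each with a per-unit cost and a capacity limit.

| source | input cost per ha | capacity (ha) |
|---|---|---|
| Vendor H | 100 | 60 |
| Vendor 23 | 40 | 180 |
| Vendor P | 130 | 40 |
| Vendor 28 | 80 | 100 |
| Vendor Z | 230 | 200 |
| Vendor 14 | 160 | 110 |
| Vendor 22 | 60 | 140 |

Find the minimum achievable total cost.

41200

Use sources in increasing cost order.
Take 180 from Vendor 23 at 40 → need 380 more.
Vendor 22 (60): use full 140 → 240 ha to go.
Take 100 from Vendor 28 at 80 → need 140 more.
Vendor H (100): use full 60 → 80 ha to go.
Take 40 from Vendor P at 130 → need 40 more.
Vendor 14 at 160: take 40 of its 110 → requirement met.
Vendor Z: unused.
Cost = 180×40 + 140×60 + 100×80 + 60×100 + 40×130 + 40×160 = 41200.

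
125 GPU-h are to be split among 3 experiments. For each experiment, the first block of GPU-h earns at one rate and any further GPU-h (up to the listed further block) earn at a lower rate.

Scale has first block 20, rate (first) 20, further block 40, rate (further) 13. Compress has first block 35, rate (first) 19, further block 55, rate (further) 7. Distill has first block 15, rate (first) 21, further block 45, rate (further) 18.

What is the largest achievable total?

2320

Treat each block as its own option and order by rate: Distill/first 21 > Scale/first 20 > Compress/first 19 > Distill/second 18 > Scale/second 13 > Compress/second 7.
Distill first at 21: fill all 15 — 110 left.
Fill Scale first block (20 at 20) — 90 left.
Fill Compress first block (35 at 19) — 55 left.
Fill Distill second block (45 at 18) — 10 left.
10 remain; put them into Scale second at 13.
Total = 21×15 + 20×20 + 19×35 + 18×45 + 13×10 = 2320.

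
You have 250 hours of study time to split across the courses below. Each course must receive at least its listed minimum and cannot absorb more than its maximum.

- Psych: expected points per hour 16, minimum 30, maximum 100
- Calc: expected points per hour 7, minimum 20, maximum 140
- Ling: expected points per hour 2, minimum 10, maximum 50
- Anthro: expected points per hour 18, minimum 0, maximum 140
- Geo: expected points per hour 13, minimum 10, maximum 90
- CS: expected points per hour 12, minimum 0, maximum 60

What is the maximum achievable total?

Meeting every minimum uses 30+20+10+0+10+0 = 70 hours, leaving 180.
Order the courses by expected points per hour: Anthro 18 > Psych 16 > Geo 13 > CS 12 > Calc 7 > Ling 2.
Give Anthro 140 more to hit its cap of 140 ; 40 left.
Psych has room for 70 more but only 40 remain, so it gets 70.
Total = 16×70 + 7×20 + 2×10 + 18×140 + 13×10 = 3930.

3930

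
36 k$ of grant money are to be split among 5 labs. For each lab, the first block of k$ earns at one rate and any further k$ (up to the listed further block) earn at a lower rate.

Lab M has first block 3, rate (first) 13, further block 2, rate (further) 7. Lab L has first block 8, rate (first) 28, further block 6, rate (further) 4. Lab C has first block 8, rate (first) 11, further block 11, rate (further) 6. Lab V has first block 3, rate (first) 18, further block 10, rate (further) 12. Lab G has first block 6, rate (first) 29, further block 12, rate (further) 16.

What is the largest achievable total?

Order all 10 blocks by rate: Lab G/T1 29 > Lab L/T1 28 > Lab V/T1 18 > Lab G/T2 16 > Lab M/T1 13 > Lab V/T2 12 > Lab C/T1 11 > Lab M/T2 7 > Lab C/T2 6 > Lab L/T2 4.
Lab G T1 at 29: fill all 6 — 30 left.
Lab L/T1 (28): +8 — 22 left.
Lab V/T1 (18): +3 — 19 left.
Lab G/T2 (16): +12 — 7 left.
Lab M T1 at 13: fill all 3 — 4 left.
4 remain; put them into Lab V T2 at 12.
Total = 29×6 + 28×8 + 18×3 + 16×12 + 13×3 + 12×4 = 731.

731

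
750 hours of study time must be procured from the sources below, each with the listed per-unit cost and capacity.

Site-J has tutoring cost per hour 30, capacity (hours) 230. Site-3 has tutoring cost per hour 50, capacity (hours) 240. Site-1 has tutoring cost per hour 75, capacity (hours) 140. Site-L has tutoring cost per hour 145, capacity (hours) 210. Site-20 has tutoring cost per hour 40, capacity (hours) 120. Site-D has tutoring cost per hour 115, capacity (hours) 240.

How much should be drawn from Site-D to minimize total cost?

20

Use sources in increasing cost order.
Site-J at 30: take all 230 hours → 520 still needed.
Take 120 from Site-20 at 40 → need 400 more.
Site-3 (50): use full 240 → 160 hours to go.
Site-1 at 75: take all 140 hours → 20 still needed.
Site-D at 115: take 20 of its 240 → requirement met.
Site-L: unused.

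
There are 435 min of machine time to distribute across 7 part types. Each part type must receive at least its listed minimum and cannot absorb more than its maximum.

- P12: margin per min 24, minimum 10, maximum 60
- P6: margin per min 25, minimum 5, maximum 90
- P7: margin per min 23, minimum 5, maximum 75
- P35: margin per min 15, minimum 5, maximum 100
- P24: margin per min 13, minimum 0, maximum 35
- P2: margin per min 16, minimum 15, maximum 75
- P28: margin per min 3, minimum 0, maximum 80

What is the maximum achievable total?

8570

Meeting every minimum uses 10+5+5+5+0+15+0 = 40 min, leaving 395.
Order the part types by margin per min: P6 25 > P12 24 > P7 23 > P2 16 > P35 15 > P24 13 > P28 3.
P6: +85 to 90 (cap) ; 310 left.
P12 takes 50 more to reach its cap of 60 ; 260 left.
P7: +70 to 75 (cap) ; 190 left.
P2 takes 60 more to reach its cap of 75 ; 130 left.
P35 takes 95 more to reach its cap of 100 ; 35 left.
Give P24 35 more to hit its cap of 35 ; 0 left.
Total = 24×60 + 25×90 + 23×75 + 15×100 + 13×35 + 16×75 = 8570.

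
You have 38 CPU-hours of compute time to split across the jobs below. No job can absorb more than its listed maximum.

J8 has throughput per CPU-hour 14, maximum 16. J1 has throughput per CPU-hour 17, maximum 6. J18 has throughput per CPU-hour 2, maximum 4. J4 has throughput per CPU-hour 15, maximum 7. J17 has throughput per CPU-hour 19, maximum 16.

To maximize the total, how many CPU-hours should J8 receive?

9

Rank by throughput per CPU-hour: J17 19 > J1 17 > J4 15 > J8 14 > J18 2.
Give J17 16 to hit its cap of 16 — 22 left.
J1: +6 to 6 (cap) — 16 left.
Give J4 7 to hit its cap of 7 — 9 left.
J8 has room for 16 but only 9 remain, so it gets 9.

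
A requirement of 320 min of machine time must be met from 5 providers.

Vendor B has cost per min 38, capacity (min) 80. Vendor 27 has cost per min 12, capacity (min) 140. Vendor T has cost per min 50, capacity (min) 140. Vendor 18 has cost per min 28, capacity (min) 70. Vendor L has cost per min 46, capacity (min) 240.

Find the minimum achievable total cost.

Cheapest first:
Vendor 27 (12): use full 140 — 180 min to go.
Take 70 from Vendor 18 at 28 — need 110 more.
Take 80 from Vendor B at 38 — need 30 more.
Vendor L at 46: take 30 of its 240 — requirement met.
Vendor T: unused.
Cost = 140×12 + 70×28 + 80×38 + 30×46 = 8060.

8060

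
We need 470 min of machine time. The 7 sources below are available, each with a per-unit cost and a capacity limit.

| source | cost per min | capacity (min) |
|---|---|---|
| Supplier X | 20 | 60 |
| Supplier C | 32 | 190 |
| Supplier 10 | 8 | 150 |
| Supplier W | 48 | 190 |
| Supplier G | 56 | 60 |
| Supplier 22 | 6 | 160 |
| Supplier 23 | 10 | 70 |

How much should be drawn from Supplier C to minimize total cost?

Use sources in increasing cost order.
Take 160 from Supplier 22 at 6 → need 310 more.
Take 150 from Supplier 10 at 8 → need 160 more.
Supplier 23 at 10: take all 70 min → 90 still needed.
Supplier X at 20: take all 60 min → 30 still needed.
Supplier C (32): take the remaining 30 → done.
Supplier W, Supplier G: unused.

30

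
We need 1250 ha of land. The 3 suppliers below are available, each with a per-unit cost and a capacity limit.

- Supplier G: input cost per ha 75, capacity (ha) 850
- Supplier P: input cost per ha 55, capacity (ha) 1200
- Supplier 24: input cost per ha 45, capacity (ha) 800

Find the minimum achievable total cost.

60750

Cheapest first:
Supplier 24 (45): use full 800 → 450 ha to go.
Take 450 from Supplier P at 55 to finish.
Supplier G: unused.
Cost = 800×45 + 450×55 = 60750.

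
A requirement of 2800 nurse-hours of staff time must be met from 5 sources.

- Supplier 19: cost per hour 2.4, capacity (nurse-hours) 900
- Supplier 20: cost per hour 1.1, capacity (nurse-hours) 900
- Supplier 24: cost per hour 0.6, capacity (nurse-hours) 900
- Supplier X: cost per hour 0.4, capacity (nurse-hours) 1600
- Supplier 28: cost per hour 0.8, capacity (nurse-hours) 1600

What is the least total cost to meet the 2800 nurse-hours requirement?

1420

Use sources in increasing cost order.
Supplier X (0.4): use full 1600 — 1200 nurse-hours to go.
Supplier 24 at 0.6: take all 900 nurse-hours — 300 still needed.
Supplier 28 (0.8): take the remaining 300 — done.
Supplier 20, Supplier 19: unused.
Cost = 1600×0.4 + 900×0.6 + 300×0.8 = 1420.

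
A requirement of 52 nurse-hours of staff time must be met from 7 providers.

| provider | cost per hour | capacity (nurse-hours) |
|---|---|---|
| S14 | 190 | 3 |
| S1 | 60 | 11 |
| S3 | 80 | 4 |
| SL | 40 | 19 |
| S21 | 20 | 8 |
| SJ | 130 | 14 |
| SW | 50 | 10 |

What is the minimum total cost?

Fill from the cheapest provider first.
S21 (20): use full 8 — 44 nurse-hours to go.
Take 19 from SL at 40 — need 25 more.
Take 10 from SW at 50 — need 15 more.
S1 at 60: take all 11 nurse-hours — 4 still needed.
S3 (80): use full 4 — 0 nurse-hours to go.
SJ, S14: unused.
Cost = 8×20 + 19×40 + 10×50 + 11×60 + 4×80 = 2400.

2400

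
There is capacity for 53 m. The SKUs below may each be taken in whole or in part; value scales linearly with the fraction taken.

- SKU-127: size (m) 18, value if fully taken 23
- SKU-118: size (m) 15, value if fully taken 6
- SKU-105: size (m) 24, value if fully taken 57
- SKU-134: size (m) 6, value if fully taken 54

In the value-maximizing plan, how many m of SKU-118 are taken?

5

Sort by value density: SKU-134 54/6≈9, SKU-105 57/24≈2.38, SKU-127 23/18≈1.28, SKU-118 6/15≈0.4.
Take all of SKU-134 (6 m, value 54) ; 47 m left.
Take all of SKU-105 (24 m, value 57) ; 23 m left.
Take all of SKU-127 (18 m, value 23) ; 5 m left.
Only 5 m remain; take 5/15 of SKU-118 for value 6×5/15 = 2.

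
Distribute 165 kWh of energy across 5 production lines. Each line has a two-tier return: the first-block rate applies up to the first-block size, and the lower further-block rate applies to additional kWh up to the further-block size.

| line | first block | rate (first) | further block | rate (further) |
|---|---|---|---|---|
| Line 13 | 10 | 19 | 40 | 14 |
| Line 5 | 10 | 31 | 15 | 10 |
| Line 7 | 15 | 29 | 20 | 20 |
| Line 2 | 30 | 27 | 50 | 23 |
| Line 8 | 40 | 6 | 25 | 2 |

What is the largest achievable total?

Rank every tier by rate: Line 5/tier1 31 > Line 7/tier1 29 > Line 2/tier1 27 > Line 2/tier2 23 > Line 7/tier2 20 > Line 13/tier1 19 > Line 13/tier2 14 > Line 5/tier2 10 > Line 8/tier1 6 > Line 8/tier2 2.
Line 5/tier1 (31): +10 ; 155 left.
Fill Line 7 tier1 block (15 at 29) ; 140 left.
Fill Line 2 tier1 block (30 at 27) ; 110 left.
Fill Line 2 tier2 block (50 at 23) ; 60 left.
Line 7 tier2 at 20: fill all 20 ; 40 left.
Fill Line 13 tier1 block (10 at 19) ; 30 left.
30 remain; put them into Line 13 tier2 at 14.
Total = 31×10 + 29×15 + 27×30 + 23×50 + 20×20 + 19×10 + 14×30 = 3715.

3715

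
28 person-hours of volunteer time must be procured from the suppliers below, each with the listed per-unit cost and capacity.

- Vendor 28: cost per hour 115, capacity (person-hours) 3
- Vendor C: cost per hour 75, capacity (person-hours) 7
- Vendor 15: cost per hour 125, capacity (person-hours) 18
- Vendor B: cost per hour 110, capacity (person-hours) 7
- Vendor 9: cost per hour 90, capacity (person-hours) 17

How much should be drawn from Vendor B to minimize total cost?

Cheapest first:
Vendor C (75): use full 7 → 21 person-hours to go.
Vendor 9 at 90: take all 17 person-hours → 4 still needed.
Take 4 from Vendor B at 110 to finish.
Vendor 28, Vendor 15: unused.

4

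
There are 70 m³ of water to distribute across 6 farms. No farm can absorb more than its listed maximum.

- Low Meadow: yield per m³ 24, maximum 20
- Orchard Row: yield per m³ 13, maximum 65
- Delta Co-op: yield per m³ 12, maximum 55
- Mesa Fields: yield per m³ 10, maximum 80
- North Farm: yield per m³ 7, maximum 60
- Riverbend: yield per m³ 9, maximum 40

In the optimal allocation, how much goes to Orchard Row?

Highest yield per m³ first: Low Meadow 24 > Orchard Row 13 > Delta Co-op 12 > Mesa Fields 10 > Riverbend 9 > North Farm 7.
Give Low Meadow 20 to hit its cap of 20 — 50 left.
Orchard Row has room for 65 but only 50 remain, so it gets 50.

50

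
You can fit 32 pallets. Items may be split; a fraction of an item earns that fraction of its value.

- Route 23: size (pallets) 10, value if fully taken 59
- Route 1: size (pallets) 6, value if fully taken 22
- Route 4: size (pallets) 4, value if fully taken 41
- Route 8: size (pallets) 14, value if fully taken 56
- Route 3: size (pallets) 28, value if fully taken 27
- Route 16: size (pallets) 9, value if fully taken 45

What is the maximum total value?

181

Rank by value-to-size ratio: Route 4 41/4≈10.2, Route 23 59/10≈5.9, Route 16 45/9≈5, Route 8 56/14≈4, Route 1 22/6≈3.67, Route 3 27/28≈0.964.
Route 4: take in full, 4 pallets for value 41 ; 28 left.
Route 23: take in full, 10 pallets for value 59 ; 18 left.
All 9 pallets of Route 16 fit (value 45) ; 9 remain.
Only 9 pallets remain; take 9/14 of Route 8 for value 56×9/14 = 36.
Total value = 181.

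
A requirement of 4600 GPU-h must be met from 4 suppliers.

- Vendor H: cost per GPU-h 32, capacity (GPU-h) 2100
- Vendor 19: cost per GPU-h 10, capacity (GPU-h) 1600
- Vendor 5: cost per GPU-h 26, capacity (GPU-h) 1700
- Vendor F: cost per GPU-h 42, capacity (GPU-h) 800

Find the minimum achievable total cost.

101800

Cheapest first:
Vendor 19 at 10: take all 1600 GPU-h → 3000 still needed.
Take 1700 from Vendor 5 at 26 → need 1300 more.
Vendor H (32): take the remaining 1300 → done.
Vendor F: unused.
Cost = 1600×10 + 1700×26 + 1300×32 = 101800.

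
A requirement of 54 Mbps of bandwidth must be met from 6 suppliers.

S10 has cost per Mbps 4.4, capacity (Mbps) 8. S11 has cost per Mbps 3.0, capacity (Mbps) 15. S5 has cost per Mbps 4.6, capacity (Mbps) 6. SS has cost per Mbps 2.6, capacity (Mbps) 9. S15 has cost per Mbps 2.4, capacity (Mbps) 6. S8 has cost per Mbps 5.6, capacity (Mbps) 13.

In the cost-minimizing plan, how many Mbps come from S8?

Fill from the cheapest supplier first.
Take 6 from S15 at 2.4 → need 48 more.
SS at 2.6: take all 9 Mbps → 39 still needed.
S11 at 3.0: take all 15 Mbps → 24 still needed.
Take 8 from S10 at 4.4 → need 16 more.
Take 6 from S5 at 4.6 → need 10 more.
Take 10 from S8 at 5.6 to finish.

10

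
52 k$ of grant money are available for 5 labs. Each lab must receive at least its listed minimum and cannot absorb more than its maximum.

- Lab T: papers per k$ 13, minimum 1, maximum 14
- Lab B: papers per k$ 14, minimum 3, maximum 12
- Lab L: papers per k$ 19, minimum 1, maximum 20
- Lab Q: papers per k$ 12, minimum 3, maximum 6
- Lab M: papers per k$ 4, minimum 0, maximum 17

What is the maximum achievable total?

Meeting every minimum uses 1+3+1+3+0 = 8 k$, leaving 44.
Highest papers per k$ first: Lab L 19 > Lab B 14 > Lab T 13 > Lab Q 12 > Lab M 4.
Lab L: +19 to 20 (cap) — 25 left.
Lab B takes 9 more to reach its cap of 12 — 16 left.
Lab T: +13 to 14 (cap) — 3 left.
Lab Q takes 3 more to reach its cap of 6 — 0 left.
Total = 13×14 + 14×12 + 19×20 + 12×6 = 802.

802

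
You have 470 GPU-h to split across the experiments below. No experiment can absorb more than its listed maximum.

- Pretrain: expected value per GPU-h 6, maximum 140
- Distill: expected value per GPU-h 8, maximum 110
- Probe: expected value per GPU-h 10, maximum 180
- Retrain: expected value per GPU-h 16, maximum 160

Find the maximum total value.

5360

Order the experiments by expected value per GPU-h: Retrain 16 > Probe 10 > Distill 8 > Pretrain 6.
Give Retrain 160 to hit its cap of 160 ; 310 left.
Give Probe 180 to hit its cap of 180 ; 130 left.
Give Distill 110 to hit its cap of 110 ; 20 left.
Only 20 left; Pretrain takes them to reach 20.
Total = 6×20 + 8×110 + 10×180 + 16×160 = 5360.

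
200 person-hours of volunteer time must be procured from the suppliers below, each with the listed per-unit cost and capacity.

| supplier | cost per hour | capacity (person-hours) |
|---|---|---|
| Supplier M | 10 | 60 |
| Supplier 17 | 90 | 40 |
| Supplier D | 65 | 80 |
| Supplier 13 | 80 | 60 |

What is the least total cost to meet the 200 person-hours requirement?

Cheapest first:
Take 60 from Supplier M at 10 — need 140 more.
Supplier D at 65: take all 80 person-hours — 60 still needed.
Supplier 13 at 80: take all 60 person-hours — 0 still needed.
Supplier 17: unused.
Cost = 60×10 + 80×65 + 60×80 = 10600.

10600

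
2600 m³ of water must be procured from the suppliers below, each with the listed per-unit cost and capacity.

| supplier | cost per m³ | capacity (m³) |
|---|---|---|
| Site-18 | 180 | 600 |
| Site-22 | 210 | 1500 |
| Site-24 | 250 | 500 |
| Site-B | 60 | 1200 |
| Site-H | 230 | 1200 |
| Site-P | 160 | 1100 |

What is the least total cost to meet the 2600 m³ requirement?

302000

Use suppliers in increasing cost order.
Site-B at 60: take all 1200 m³ — 1400 still needed.
Site-P at 160: take all 1100 m³ — 300 still needed.
Site-18 at 180: take 300 of its 600 — requirement met.
Site-22, Site-H, Site-24: unused.
Cost = 1200×60 + 1100×160 + 300×180 = 302000.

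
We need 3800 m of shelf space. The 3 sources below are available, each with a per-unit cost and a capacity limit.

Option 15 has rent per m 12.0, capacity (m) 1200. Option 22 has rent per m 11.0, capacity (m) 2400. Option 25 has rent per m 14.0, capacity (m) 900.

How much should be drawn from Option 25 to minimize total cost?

Cheapest first:
Take 2400 from Option 22 at 11.0 ; need 1400 more.
Take 1200 from Option 15 at 12.0 ; need 200 more.
Option 25 (14.0): take the remaining 200 ; done.

200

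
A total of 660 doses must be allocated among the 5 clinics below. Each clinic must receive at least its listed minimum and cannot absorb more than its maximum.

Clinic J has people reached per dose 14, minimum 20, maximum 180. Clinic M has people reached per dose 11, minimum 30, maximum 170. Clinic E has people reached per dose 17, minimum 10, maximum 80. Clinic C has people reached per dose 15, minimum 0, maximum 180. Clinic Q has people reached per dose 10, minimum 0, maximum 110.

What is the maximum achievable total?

8950

Meeting every minimum uses 20+30+10+0+0 = 60 doses, leaving 600.
Rank by people reached per dose: Clinic E 17 > Clinic C 15 > Clinic J 14 > Clinic M 11 > Clinic Q 10.
Clinic E takes 70 more to reach its cap of 80 ; 530 left.
Give Clinic C 180 more to hit its cap of 180 ; 350 left.
Give Clinic J 160 more to hit its cap of 180 ; 190 left.
Give Clinic M 140 more to hit its cap of 170 ; 50 left.
Clinic Q: +50 (room for 110) → 50. Pool exhausted.
Total = 14×180 + 11×170 + 17×80 + 15×180 + 10×50 = 8950.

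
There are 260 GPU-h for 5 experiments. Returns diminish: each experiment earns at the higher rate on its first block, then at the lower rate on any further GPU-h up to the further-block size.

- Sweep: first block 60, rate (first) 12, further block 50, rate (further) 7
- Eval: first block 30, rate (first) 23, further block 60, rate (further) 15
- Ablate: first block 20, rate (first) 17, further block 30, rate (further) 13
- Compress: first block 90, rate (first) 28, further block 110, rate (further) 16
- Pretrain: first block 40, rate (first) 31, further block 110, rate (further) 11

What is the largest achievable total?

Order all 10 blocks by rate: Pretrain/T1 31 > Compress/T1 28 > Eval/T1 23 > Ablate/T1 17 > Compress/T2 16 > Eval/T2 15 > Ablate/T2 13 > Sweep/T1 12 > Pretrain/T2 11 > Sweep/T2 7.
Fill Pretrain T1 block (40 at 31) ; 220 left.
Compress T1 at 28: fill all 90 ; 130 left.
Eval/T1 (23): +30 ; 100 left.
Ablate/T1 (17): +20 ; 80 left.
Compress/T2: +80 of 110 at 16; pool empty.
Total = 31×40 + 28×90 + 23×30 + 17×20 + 16×80 = 6070.

6070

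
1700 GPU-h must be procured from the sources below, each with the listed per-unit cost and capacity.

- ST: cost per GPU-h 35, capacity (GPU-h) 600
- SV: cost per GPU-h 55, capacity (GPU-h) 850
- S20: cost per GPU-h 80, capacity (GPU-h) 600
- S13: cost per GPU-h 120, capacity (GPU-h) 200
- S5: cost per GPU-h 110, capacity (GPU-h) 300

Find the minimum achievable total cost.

Use sources in increasing cost order.
ST at 35: take all 600 GPU-h → 1100 still needed.
SV (55): use full 850 → 250 GPU-h to go.
S20 at 80: take 250 of its 600 → requirement met.
S5, S13: unused.
Cost = 600×35 + 850×55 + 250×80 = 87750.

87750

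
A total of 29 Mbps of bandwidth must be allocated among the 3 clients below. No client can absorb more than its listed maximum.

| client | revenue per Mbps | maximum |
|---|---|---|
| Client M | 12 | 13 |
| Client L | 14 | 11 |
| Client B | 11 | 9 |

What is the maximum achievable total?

Rank by revenue per Mbps: Client L 14 > Client M 12 > Client B 11.
Client L takes 11 to reach its cap of 11 — 18 left.
Client M takes 13 to reach its cap of 13 — 5 left.
Only 5 left; Client B takes them to reach 5.
Total = 12×13 + 14×11 + 11×5 = 365.

365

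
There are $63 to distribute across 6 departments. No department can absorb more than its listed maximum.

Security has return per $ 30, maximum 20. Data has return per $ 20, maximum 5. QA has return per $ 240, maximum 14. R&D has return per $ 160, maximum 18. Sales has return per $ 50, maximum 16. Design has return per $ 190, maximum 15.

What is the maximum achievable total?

9890

Highest return per $ first: QA 240 > Design 190 > R&D 160 > Sales 50 > Security 30 > Data 20.
QA: +14 to 14 (cap) — 49 left.
Design: +15 to 15 (cap) — 34 left.
Give R&D 18 to hit its cap of 18 — 16 left.
Give Sales 16 to hit its cap of 16 — 0 left.
Total = 240×14 + 160×18 + 50×16 + 190×15 = 9890.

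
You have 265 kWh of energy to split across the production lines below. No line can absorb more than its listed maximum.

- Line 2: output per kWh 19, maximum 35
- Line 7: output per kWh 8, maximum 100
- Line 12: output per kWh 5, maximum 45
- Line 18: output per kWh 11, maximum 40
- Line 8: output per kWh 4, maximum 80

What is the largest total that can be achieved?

2310

Order the production lines by output per kWh: Line 2 19 > Line 18 11 > Line 7 8 > Line 12 5 > Line 8 4.
Line 2 takes 35 to reach its cap of 35 ; 230 left.
Line 18: +40 to 40 (cap) ; 190 left.
Give Line 7 100 to hit its cap of 100 ; 90 left.
Give Line 12 45 to hit its cap of 45 ; 45 left.
Line 8: +45 (room for 80) → 45. Pool exhausted.
Total = 19×35 + 8×100 + 5×45 + 11×40 + 4×45 = 2310.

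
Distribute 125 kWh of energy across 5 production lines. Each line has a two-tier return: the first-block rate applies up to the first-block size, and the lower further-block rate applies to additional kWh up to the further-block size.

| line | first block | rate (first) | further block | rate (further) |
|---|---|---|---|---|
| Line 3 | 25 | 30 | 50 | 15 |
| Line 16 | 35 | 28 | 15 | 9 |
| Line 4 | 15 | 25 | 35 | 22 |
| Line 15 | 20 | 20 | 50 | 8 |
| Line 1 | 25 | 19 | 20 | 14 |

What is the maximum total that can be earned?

3175

Rank every tier by rate: Line 3/first 30 > Line 16/first 28 > Line 4/first 25 > Line 4/second 22 > Line 15/first 20 > Line 1/first 19 > Line 3/second 15 > Line 1/second 14 > Line 16/second 9 > Line 15/second 8.
Fill Line 3 first block (25 at 30) — 100 left.
Line 16/first (28): +35 — 65 left.
Line 4/first (25): +15 — 50 left.
Fill Line 4 second block (35 at 22) — 15 left.
Line 15/first: +15 of 20 at 20; pool empty.
Total = 30×25 + 28×35 + 25×15 + 22×35 + 20×15 = 3175.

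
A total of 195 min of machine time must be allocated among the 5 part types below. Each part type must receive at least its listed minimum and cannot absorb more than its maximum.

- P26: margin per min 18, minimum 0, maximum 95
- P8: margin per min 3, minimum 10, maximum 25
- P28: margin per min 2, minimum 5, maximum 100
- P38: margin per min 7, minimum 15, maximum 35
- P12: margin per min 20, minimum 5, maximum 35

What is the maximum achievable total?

2740

Meeting every minimum uses 0+10+5+15+5 = 35 min, leaving 160.
Order the part types by margin per min: P12 20 > P26 18 > P38 7 > P8 3 > P28 2.
P12 takes 30 more to reach its cap of 35 → 130 left.
P26: +95 to 95 (cap) → 35 left.
P38: +20 to 35 (cap) → 15 left.
P8 takes 15 more to reach its cap of 25 → 0 left.
Total = 18×95 + 3×25 + 2×5 + 7×35 + 20×35 = 2740.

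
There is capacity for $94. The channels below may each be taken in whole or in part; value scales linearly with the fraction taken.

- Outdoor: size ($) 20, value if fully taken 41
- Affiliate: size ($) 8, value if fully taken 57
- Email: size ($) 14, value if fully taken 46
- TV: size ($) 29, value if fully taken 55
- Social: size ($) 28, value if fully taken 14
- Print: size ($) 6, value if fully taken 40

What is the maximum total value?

Rank by value-to-size ratio: Affiliate 57/8≈7.12, Print 40/6≈6.67, Email 46/14≈3.29, Outdoor 41/20≈2.05, TV 55/29≈1.9, Social 14/28≈0.5.
All 8 $ of Affiliate fit (value 57) — 86 remain.
Print: take in full, 6 $ for value 40 — 80 left.
Email: take in full, 14 $ for value 46 — 66 left.
Outdoor: take in full, 20 $ for value 41 — 46 left.
All 29 $ of TV fit (value 55) — 17 remain.
Fill the last 17 $ with part of Social: 17/28 of it earns 8.5.
Total value = 247.5.

247.5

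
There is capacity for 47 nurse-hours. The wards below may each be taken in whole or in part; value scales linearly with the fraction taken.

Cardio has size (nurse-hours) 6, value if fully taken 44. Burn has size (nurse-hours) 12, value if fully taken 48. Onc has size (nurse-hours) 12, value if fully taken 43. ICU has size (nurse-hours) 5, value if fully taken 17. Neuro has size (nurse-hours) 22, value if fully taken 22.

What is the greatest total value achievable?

Rank by value-to-size ratio: Cardio 44/6≈7.33, Burn 48/12≈4, Onc 43/12≈3.58, ICU 17/5≈3.4, Neuro 22/22≈1.
Cardio: take in full, 6 nurse-hours for value 44 ; 41 left.
All 12 nurse-hours of Burn fit (value 48) ; 29 remain.
Take all of Onc (12 nurse-hours, value 43) ; 17 nurse-hours left.
ICU: take in full, 5 nurse-hours for value 17 ; 12 left.
Only 12 nurse-hours remain; take 12/22 of Neuro for value 22×12/22 = 12.
Total value = 164.

164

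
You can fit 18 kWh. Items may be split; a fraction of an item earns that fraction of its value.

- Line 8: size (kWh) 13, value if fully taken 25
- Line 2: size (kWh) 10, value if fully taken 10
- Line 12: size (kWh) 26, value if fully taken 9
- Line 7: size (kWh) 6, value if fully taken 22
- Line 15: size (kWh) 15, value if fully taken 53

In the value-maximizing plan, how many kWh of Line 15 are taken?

12

Rank by value-to-size ratio: Line 7 22/6≈3.67, Line 15 53/15≈3.53, Line 8 25/13≈1.92, Line 2 10/10≈1, Line 12 9/26≈0.346.
Take all of Line 7 (6 kWh, value 22) — 12 kWh left.
12 kWh left: a 12/15 share of Line 15 gives 53×12/15 = 42.4.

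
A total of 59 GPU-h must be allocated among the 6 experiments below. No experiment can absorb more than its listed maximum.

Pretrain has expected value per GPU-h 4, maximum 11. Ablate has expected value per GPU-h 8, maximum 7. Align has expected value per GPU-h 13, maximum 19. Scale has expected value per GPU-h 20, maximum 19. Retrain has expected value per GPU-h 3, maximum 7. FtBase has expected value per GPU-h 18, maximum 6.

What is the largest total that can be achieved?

Rank by expected value per GPU-h: Scale 20 > FtBase 18 > Align 13 > Ablate 8 > Pretrain 4 > Retrain 3.
Scale takes 19 to reach its cap of 19 → 40 left.
FtBase: +6 to 6 (cap) → 34 left.
Give Align 19 to hit its cap of 19 → 15 left.
Give Ablate 7 to hit its cap of 7 → 8 left.
Only 8 left; Pretrain takes them to reach 8.
Total = 4×8 + 8×7 + 13×19 + 20×19 + 18×6 = 823.

823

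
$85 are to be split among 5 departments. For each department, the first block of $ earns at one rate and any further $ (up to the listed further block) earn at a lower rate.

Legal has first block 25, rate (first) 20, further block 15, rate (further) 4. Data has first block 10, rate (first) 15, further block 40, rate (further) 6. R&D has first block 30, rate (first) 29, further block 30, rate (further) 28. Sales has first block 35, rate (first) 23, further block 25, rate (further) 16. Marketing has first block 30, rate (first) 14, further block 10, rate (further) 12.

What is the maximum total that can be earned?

Treat each block as its own option and order by rate: R&D/first 29 > R&D/second 28 > Sales/first 23 > Legal/first 20 > Sales/second 16 > Data/first 15 > Marketing/first 14 > Marketing/second 12 > Data/second 6 > Legal/second 4.
Fill R&D first block (30 at 29) — 55 left.
Fill R&D second block (30 at 28) — 25 left.
Sales first at 23: only 25 left, fill 25.
Total = 29×30 + 28×30 + 23×25 = 2285.

2285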